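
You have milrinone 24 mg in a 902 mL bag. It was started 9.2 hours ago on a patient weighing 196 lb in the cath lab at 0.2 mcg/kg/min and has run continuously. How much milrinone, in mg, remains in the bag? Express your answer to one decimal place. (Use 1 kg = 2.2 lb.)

Weight = 196 lb ÷ 2.2 lb/kg = 89.09091 kg
Dose = 0.2 mcg/kg/min × 89.09091 kg = 17.81818 mcg/min
17.81818 mcg/min × 60 min/hr = 1069.091 mcg/hr
Concentration = 24 mg ÷ 902 mL = 0.02660754 mg/mL = 26.60754 mcg/mL
Rate = 1069.091 mcg/hr ÷ 26.60754 mcg/mL = 40.18 mL/hr
Volume infused = 40.18 mL/hr × 9.2 hr = 369.656 mL
Volume remaining = 902 − 369.656 = 532.344 mL
Drug remaining = 532.344 mL × 26.60754 mcg/mL = 14164.36 mcg = 14.16436 mg

14.2 mg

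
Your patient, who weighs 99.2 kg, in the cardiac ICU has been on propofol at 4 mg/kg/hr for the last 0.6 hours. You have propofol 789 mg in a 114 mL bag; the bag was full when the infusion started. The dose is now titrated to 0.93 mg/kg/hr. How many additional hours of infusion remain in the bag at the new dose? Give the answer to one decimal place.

6.0 hours

Initial rate:
Dose = 4 mg/kg/hr × 99.2 kg = 396.8 mg/hr
Concentration = 789 mg ÷ 114 mL = 6.921053 mg/mL
Rate = 396.8 mg/hr ÷ 6.921053 mg/mL = 57.33232 mL/hr
Volume infused so far = 57.33232 mL/hr × 0.6 hr = 34.39939 mL
Volume remaining = 114 − 34.39939 = 79.60061 mL
New rate:
Dose = 0.93 mg/kg/hr × 99.2 kg = 92.256 mg/hr
Rate = 92.256 mg/hr ÷ 6.921053 mg/mL = 13.32976 mL/hr
Time remaining = 79.60061 mL ÷ 13.32976 mL/hr = 5.971644 hr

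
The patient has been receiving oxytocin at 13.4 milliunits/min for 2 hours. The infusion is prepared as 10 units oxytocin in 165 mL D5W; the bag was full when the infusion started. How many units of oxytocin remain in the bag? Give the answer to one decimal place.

13.4 milliunits/min × 60 min/hr = 804 milliunits/hr
Concentration = 10 units ÷ 165 mL = 0.06060606 units/mL = 60.60606 milliunits/mL
Rate = 804 milliunits/hr ÷ 60.60606 milliunits/mL = 13.266 mL/hr
Volume infused = 13.266 mL/hr × 2 hr = 26.532 mL
Volume remaining = 165 − 26.532 = 138.468 mL
Drug remaining = 138.468 mL × 60.60606 milliunits/mL = 8392 milliunits = 8.392 units

8.4 units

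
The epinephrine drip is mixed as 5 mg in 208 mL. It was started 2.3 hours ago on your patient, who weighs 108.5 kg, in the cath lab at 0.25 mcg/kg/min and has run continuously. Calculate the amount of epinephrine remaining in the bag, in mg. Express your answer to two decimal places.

Dose = 0.25 mcg/kg/min × 108.5 kg = 27.125 mcg/min
27.125 mcg/min × 60 min/hr = 1627.5 mcg/hr
Concentration = 5 mg ÷ 208 mL = 0.02403846 mg/mL = 24.03846 mcg/mL
Rate = 1627.5 mcg/hr ÷ 24.03846 mcg/mL = 67.704 mL/hr
Volume infused = 67.704 mL/hr × 2.3 hr = 155.7192 mL
Volume remaining = 208 − 155.7192 = 52.2808 mL
Drug remaining = 52.2808 mL × 24.03846 mcg/mL = 1256.75 mcg = 1.25675 mg

1.26 mg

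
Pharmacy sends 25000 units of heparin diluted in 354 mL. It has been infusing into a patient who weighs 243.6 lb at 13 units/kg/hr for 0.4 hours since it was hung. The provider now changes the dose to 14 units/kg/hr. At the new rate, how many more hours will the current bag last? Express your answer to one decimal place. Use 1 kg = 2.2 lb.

15.8 hours

Initial rate:
Weight = 243.6 lb ÷ 2.2 lb/kg = 110.7273 kg
Dose = 13 units/kg/hr × 110.7273 kg = 1439.455 units/hr
Concentration = 25000 units ÷ 354 mL = 70.62147 units/mL
Rate = 1439.455 units/hr ÷ 70.62147 units/mL = 20.38268 mL/hr
Volume infused so far = 20.38268 mL/hr × 0.4 hr = 8.153071 mL
Volume remaining = 354 − 8.153071 = 345.8469 mL
New rate:
Dose = 14 units/kg/hr × 110.7273 kg = 1550.182 units/hr
Rate = 1550.182 units/hr ÷ 70.62147 units/mL = 21.95057 mL/hr
Time remaining = 345.8469 mL ÷ 21.95057 mL/hr = 15.75571 hr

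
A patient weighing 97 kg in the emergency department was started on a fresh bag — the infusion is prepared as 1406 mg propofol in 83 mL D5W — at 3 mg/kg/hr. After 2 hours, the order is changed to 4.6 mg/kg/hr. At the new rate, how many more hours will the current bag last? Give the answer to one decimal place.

Initial rate:
Dose = 3 mg/kg/hr × 97 kg = 291 mg/hr
Concentration = 1406 mg ÷ 83 mL = 16.93976 mg/mL
Rate = 291 mg/hr ÷ 16.93976 mg/mL = 17.17852 mL/hr
Volume infused so far = 17.17852 mL/hr × 2 hr = 34.35704 mL
Volume remaining = 83 − 34.35704 = 48.64296 mL
New rate:
Dose = 4.6 mg/kg/hr × 97 kg = 446.2 mg/hr
Rate = 446.2 mg/hr ÷ 16.93976 mg/mL = 26.3404 mL/hr
Time remaining = 48.64296 mL ÷ 26.3404 mL/hr = 1.846706 hr

1.8 hours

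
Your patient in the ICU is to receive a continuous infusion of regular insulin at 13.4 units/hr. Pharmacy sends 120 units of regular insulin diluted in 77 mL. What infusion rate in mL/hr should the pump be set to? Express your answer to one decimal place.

Concentration = 120 units ÷ 77 mL = 1.558442 units/mL
Rate = 13.4 units/hr ÷ 1.558442 units/mL = 8.598333 mL/hr

8.6 mL/hr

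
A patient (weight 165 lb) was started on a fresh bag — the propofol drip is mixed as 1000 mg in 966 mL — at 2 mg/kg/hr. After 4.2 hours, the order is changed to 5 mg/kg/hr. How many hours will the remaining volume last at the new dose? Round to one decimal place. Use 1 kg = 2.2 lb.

1.0 hours

Initial rate:
Weight = 165 lb ÷ 2.2 lb/kg = 75 kg
Dose = 2 mg/kg/hr × 75 kg = 150 mg/hr
Concentration = 1000 mg ÷ 966 mL = 1.035197 mg/mL
Rate = 150 mg/hr ÷ 1.035197 mg/mL = 144.9 mL/hr
Volume infused so far = 144.9 mL/hr × 4.2 hr = 608.58 mL
Volume remaining = 966 − 608.58 = 357.42 mL
New rate:
Dose = 5 mg/kg/hr × 75 kg = 375 mg/hr
Rate = 375 mg/hr ÷ 1.035197 mg/mL = 362.25 mL/hr
Time remaining = 357.42 mL ÷ 362.25 mL/hr = 0.9866667 hr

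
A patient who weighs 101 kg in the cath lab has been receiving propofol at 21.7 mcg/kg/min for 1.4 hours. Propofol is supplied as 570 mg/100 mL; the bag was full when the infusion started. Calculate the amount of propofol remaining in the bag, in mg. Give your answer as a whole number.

Dose = 21.7 mcg/kg/min × 101 kg = 2191.7 mcg/min
2191.7 mcg/min × 60 min/hr = 131502 mcg/hr
Concentration = 570 mg ÷ 100 mL = 5.7 mg/mL = 5700 mcg/mL
Rate = 131502 mcg/hr ÷ 5700 mcg/mL = 23.07053 mL/hr
Volume infused = 23.07053 mL/hr × 1.4 hr = 32.29874 mL
Volume remaining = 100 − 32.29874 = 67.70126 mL
Drug remaining = 67.70126 mL × 5700 mcg/mL = 385897.2 mcg = 385.8972 mg

386 mg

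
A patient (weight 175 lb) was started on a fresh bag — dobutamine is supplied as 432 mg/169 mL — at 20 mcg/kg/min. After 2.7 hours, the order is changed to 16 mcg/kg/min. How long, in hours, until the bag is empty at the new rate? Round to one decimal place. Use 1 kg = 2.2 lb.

Initial rate:
Weight = 175 lb ÷ 2.2 lb/kg = 79.54545 kg
Dose = 20 mcg/kg/min × 79.54545 kg = 1590.909 mcg/min
1590.909 mcg/min × 60 min/hr = 95454.55 mcg/hr
Concentration = 432 mg ÷ 169 mL = 2.556213 mg/mL = 2556.213 mcg/mL
Rate = 95454.55 mcg/hr ÷ 2556.213 mcg/mL = 37.34217 mL/hr
Volume infused so far = 37.34217 mL/hr × 2.7 hr = 100.8239 mL
Volume remaining = 169 − 100.8239 = 68.17614 mL
New rate:
Dose = 16 mcg/kg/min × 79.54545 kg = 1272.727 mcg/min
1272.727 mcg/min × 60 min/hr = 76363.64 mcg/hr
Rate = 76363.64 mcg/hr ÷ 2556.213 mcg/mL = 29.87374 mL/hr
Time remaining = 68.17614 mL ÷ 29.87374 mL/hr = 2.282143 hr

2.3 hours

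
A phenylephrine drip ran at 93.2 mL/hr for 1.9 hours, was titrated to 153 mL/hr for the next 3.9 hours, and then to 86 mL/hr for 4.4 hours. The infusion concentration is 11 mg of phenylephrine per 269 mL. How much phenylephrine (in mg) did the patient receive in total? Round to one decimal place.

Concentration = 11 mg ÷ 269 mL = 0.04089219 mg/mL
Stage 1: 93.2 mL/hr × 1.9 hr = 177.08 mL → 177.08 mL × 0.04089219 mg/mL = 7.24119 mg
Stage 2: 153 mL/hr × 3.9 hr = 596.7 mL → 596.7 mL × 0.04089219 mg/mL = 24.40037 mg
Stage 3: 86 mL/hr × 4.4 hr = 378.4 mL → 378.4 mL × 0.04089219 mg/mL = 15.47361 mg
Total = 7.24119 + 24.40037 + 15.47361 = 47.11517 mg

47.1 mg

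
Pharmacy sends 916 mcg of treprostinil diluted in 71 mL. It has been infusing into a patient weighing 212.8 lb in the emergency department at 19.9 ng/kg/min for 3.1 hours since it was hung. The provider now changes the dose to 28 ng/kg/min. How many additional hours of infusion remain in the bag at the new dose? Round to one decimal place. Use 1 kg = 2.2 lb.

3.4 hours

Initial rate:
Weight = 212.8 lb ÷ 2.2 lb/kg = 96.72727 kg
Dose = 19.9 ng/kg/min × 96.72727 kg = 1924.873 ng/min
1924.873 ng/min × 60 min/hr = 115492.4 ng/hr
Concentration = 916 mcg ÷ 71 mL = 12.90141 mcg/mL = 12901.41 ng/mL
Rate = 115492.4 ng/hr ÷ 12901.41 ng/mL = 8.951919 mL/hr
Volume infused so far = 8.951919 mL/hr × 3.1 hr = 27.75095 mL
Volume remaining = 71 − 27.75095 = 43.24905 mL
New rate:
Dose = 28 ng/kg/min × 96.72727 kg = 2708.364 ng/min
2708.364 ng/min × 60 min/hr = 162501.8 ng/hr
Rate = 162501.8 ng/hr ÷ 12901.41 ng/mL = 12.59566 mL/hr
Time remaining = 43.24905 mL ÷ 12.59566 mL/hr = 3.433646 hr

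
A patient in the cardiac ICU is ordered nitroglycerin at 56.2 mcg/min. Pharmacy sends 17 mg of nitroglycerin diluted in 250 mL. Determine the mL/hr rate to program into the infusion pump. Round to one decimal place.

56.2 mcg/min × 60 min/hr = 3372 mcg/hr
Concentration = 17 mg ÷ 250 mL = 0.068 mg/mL = 68 mcg/mL
Rate = 3372 mcg/hr ÷ 68 mcg/mL = 49.58824 mL/hr

49.6 mL/hr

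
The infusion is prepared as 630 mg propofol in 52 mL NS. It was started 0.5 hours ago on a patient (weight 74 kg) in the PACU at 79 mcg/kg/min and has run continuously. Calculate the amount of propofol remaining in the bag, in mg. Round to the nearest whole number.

Dose = 79 mcg/kg/min × 74 kg = 5846 mcg/min
5846 mcg/min × 60 min/hr = 350760 mcg/hr
Concentration = 630 mg ÷ 52 mL = 12.11538 mg/mL = 12115.38 mcg/mL
Rate = 350760 mcg/hr ÷ 12115.38 mcg/mL = 28.95162 mL/hr
Volume infused = 28.95162 mL/hr × 0.5 hr = 14.47581 mL
Volume remaining = 52 − 14.47581 = 37.52419 mL
Drug remaining = 37.52419 mL × 12115.38 mcg/mL = 454620 mcg = 454.62 mg

455 mg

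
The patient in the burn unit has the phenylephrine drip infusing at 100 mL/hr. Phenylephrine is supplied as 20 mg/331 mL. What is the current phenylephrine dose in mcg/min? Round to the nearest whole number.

101 mcg/min

Concentration = 20 mg ÷ 331 mL = 0.06042296 mg/mL = 60.42296 mcg/mL
Drug rate = 100 mL/hr × 60.42296 mcg/mL = 6042.296 mcg/hr
6042.296 mcg/hr ÷ 60 min/hr = 100.7049 mcg/min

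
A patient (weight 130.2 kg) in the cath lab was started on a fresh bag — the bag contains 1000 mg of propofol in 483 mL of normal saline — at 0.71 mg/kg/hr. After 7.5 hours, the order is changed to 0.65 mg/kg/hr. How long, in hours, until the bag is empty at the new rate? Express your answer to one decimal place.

Initial rate:
Dose = 0.71 mg/kg/hr × 130.2 kg = 92.442 mg/hr
Concentration = 1000 mg ÷ 483 mL = 2.070393 mg/mL
Rate = 92.442 mg/hr ÷ 2.070393 mg/mL = 44.64949 mL/hr
Volume infused so far = 44.64949 mL/hr × 7.5 hr = 334.8711 mL
Volume remaining = 483 − 334.8711 = 148.1289 mL
New rate:
Dose = 0.65 mg/kg/hr × 130.2 kg = 84.63 mg/hr
Rate = 84.63 mg/hr ÷ 2.070393 mg/mL = 40.87629 mL/hr
Time remaining = 148.1289 mL ÷ 40.87629 mL/hr = 3.623833 hr

3.6 hours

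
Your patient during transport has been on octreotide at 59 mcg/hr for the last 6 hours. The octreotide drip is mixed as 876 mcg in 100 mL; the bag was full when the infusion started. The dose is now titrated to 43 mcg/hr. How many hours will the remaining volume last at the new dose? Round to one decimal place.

12.1 hours

Initial rate:
Concentration = 876 mcg ÷ 100 mL = 8.76 mcg/mL
Rate = 59 mcg/hr ÷ 8.76 mcg/mL = 6.73516 mL/hr
Volume infused so far = 6.73516 mL/hr × 6 hr = 40.41096 mL
Volume remaining = 100 − 40.41096 = 59.58904 mL
New rate:
Rate = 43 mcg/hr ÷ 8.76 mcg/mL = 4.908676 mL/hr
Time remaining = 59.58904 mL ÷ 4.908676 mL/hr = 12.13953 hr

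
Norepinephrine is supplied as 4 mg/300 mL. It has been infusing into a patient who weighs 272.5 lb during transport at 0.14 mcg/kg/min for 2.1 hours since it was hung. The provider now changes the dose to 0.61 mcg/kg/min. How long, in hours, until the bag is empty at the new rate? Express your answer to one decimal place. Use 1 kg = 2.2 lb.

Initial rate:
Weight = 272.5 lb ÷ 2.2 lb/kg = 123.8636 kg
Dose = 0.14 mcg/kg/min × 123.8636 kg = 17.34091 mcg/min
17.34091 mcg/min × 60 min/hr = 1040.455 mcg/hr
Concentration = 4 mg ÷ 300 mL = 0.01333333 mg/mL = 13.33333 mcg/mL
Rate = 1040.455 mcg/hr ÷ 13.33333 mcg/mL = 78.03409 mL/hr
Volume infused so far = 78.03409 mL/hr × 2.1 hr = 163.8716 mL
Volume remaining = 300 − 163.8716 = 136.1284 mL
New rate:
Dose = 0.61 mcg/kg/min × 123.8636 kg = 75.55682 mcg/min
75.55682 mcg/min × 60 min/hr = 4533.409 mcg/hr
Rate = 4533.409 mcg/hr ÷ 13.33333 mcg/mL = 340.0057 mL/hr
Time remaining = 136.1284 mL ÷ 340.0057 mL/hr = 0.400371 hr

0.4 hours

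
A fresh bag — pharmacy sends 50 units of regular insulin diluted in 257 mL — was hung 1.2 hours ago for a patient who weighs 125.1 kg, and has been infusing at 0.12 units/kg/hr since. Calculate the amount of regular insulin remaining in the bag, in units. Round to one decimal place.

32.0 units

Dose = 0.12 units/kg/hr × 125.1 kg = 15.012 units/hr
Concentration = 50 units ÷ 257 mL = 0.1945525 units/mL
Rate = 15.012 units/hr ÷ 0.1945525 units/mL = 77.16168 mL/hr
Volume infused = 77.16168 mL/hr × 1.2 hr = 92.59402 mL
Volume remaining = 257 − 92.59402 = 164.406 mL
Drug remaining = 164.406 mL × 0.1945525 units/mL = 31.9856 units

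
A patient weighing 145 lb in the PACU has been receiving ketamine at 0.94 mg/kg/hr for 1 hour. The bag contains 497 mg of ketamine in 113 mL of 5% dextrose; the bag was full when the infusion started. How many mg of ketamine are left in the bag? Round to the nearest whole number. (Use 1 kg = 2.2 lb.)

435 mg

Weight = 145 lb ÷ 2.2 lb/kg = 65.90909 kg
Dose = 0.94 mg/kg/hr × 65.90909 kg = 61.95455 mg/hr
Concentration = 497 mg ÷ 113 mL = 4.39823 mg/mL
Rate = 61.95455 mg/hr ÷ 4.39823 mg/mL = 14.08624 mL/hr
Volume infused = 14.08624 mL/hr × 1 hr = 14.08624 mL
Volume remaining = 113 − 14.08624 = 98.91376 mL
Drug remaining = 98.91376 mL × 4.39823 mg/mL = 435.0455 mg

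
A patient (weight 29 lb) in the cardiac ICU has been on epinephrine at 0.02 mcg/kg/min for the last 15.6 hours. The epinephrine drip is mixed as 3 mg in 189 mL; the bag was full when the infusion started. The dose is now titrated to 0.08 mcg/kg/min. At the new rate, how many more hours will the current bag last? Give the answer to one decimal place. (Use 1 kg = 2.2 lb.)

Initial rate:
Weight = 29 lb ÷ 2.2 lb/kg = 13.18182 kg
Dose = 0.02 mcg/kg/min × 13.18182 kg = 0.2636364 mcg/min
0.2636364 mcg/min × 60 min/hr = 15.81818 mcg/hr
Concentration = 3 mg ÷ 189 mL = 0.01587302 mg/mL = 15.87302 mcg/mL
Rate = 15.81818 mcg/hr ÷ 15.87302 mcg/mL = 0.9965455 mL/hr
Volume infused so far = 0.9965455 mL/hr × 15.6 hr = 15.54611 mL
Volume remaining = 189 − 15.54611 = 173.4539 mL
New rate:
Dose = 0.08 mcg/kg/min × 13.18182 kg = 1.054545 mcg/min
1.054545 mcg/min × 60 min/hr = 63.27273 mcg/hr
Rate = 63.27273 mcg/hr ÷ 15.87302 mcg/mL = 3.986182 mL/hr
Time remaining = 173.4539 mL ÷ 3.986182 mL/hr = 43.51379 hr

43.5 hours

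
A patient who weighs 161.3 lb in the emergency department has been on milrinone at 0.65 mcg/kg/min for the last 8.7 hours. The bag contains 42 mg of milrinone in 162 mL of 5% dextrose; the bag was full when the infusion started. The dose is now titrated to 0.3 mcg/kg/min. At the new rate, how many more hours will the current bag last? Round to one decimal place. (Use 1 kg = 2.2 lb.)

Initial rate:
Weight = 161.3 lb ÷ 2.2 lb/kg = 73.31818 kg
Dose = 0.65 mcg/kg/min × 73.31818 kg = 47.65682 mcg/min
47.65682 mcg/min × 60 min/hr = 2859.409 mcg/hr
Concentration = 42 mg ÷ 162 mL = 0.2592593 mg/mL = 259.2593 mcg/mL
Rate = 2859.409 mcg/hr ÷ 259.2593 mcg/mL = 11.02915 mL/hr
Volume infused so far = 11.02915 mL/hr × 8.7 hr = 95.9536 mL
Volume remaining = 162 − 95.9536 = 66.0464 mL
New rate:
Dose = 0.3 mcg/kg/min × 73.31818 kg = 21.99545 mcg/min
21.99545 mcg/min × 60 min/hr = 1319.727 mcg/hr
Rate = 1319.727 mcg/hr ÷ 259.2593 mcg/mL = 5.090377 mL/hr
Time remaining = 66.0464 mL ÷ 5.090377 mL/hr = 12.97476 hr

13.0 hours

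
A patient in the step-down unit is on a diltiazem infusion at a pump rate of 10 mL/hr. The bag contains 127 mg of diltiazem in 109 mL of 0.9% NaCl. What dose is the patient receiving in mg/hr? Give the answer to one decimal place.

11.7 mg/hr

Concentration = 127 mg ÷ 109 mL = 1.165138 mg/mL
Drug rate = 10 mL/hr × 1.165138 mg/mL = 11.65138 mg/hr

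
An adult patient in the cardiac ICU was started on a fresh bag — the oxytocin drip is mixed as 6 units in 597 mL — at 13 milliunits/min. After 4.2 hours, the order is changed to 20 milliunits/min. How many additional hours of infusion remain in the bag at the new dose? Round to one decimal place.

Initial rate:
13 milliunits/min × 60 min/hr = 780 milliunits/hr
Concentration = 6 units ÷ 597 mL = 0.01005025 units/mL = 10.05025 milliunits/mL
Rate = 780 milliunits/hr ÷ 10.05025 milliunits/mL = 77.61 mL/hr
Volume infused so far = 77.61 mL/hr × 4.2 hr = 325.962 mL
Volume remaining = 597 − 325.962 = 271.038 mL
New rate:
20 milliunits/min × 60 min/hr = 1200 milliunits/hr
Rate = 1200 milliunits/hr ÷ 10.05025 milliunits/mL = 119.4 mL/hr
Time remaining = 271.038 mL ÷ 119.4 mL/hr = 2.27 hr

2.3 hours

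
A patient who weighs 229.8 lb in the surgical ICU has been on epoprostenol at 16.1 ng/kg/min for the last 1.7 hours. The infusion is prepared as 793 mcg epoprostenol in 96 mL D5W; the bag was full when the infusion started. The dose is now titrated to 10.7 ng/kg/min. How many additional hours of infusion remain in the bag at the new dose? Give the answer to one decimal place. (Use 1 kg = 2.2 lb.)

9.3 hours

Initial rate:
Weight = 229.8 lb ÷ 2.2 lb/kg = 104.4545 kg
Dose = 16.1 ng/kg/min × 104.4545 kg = 1681.718 ng/min
1681.718 ng/min × 60 min/hr = 100903.1 ng/hr
Concentration = 793 mcg ÷ 96 mL = 8.260417 mcg/mL = 8260.417 ng/mL
Rate = 100903.1 ng/hr ÷ 8260.417 ng/mL = 12.21525 mL/hr
Volume infused so far = 12.21525 mL/hr × 1.7 hr = 20.76593 mL
Volume remaining = 96 − 20.76593 = 75.23407 mL
New rate:
Dose = 10.7 ng/kg/min × 104.4545 kg = 1117.664 ng/min
1117.664 ng/min × 60 min/hr = 67059.82 ng/hr
Rate = 67059.82 ng/hr ÷ 8260.417 ng/mL = 8.118213 mL/hr
Time remaining = 75.23407 mL ÷ 8.118213 mL/hr = 9.267319 hr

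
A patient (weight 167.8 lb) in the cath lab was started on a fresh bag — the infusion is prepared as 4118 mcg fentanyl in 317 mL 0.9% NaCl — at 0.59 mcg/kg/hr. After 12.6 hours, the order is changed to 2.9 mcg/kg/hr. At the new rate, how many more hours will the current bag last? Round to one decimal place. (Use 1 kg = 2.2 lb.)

Initial rate:
Weight = 167.8 lb ÷ 2.2 lb/kg = 76.27273 kg
Dose = 0.59 mcg/kg/hr × 76.27273 kg = 45.00091 mcg/hr
Concentration = 4118 mcg ÷ 317 mL = 12.99054 mcg/mL
Rate = 45.00091 mcg/hr ÷ 12.99054 mcg/mL = 3.46413 mL/hr
Volume infused so far = 3.46413 mL/hr × 12.6 hr = 43.64804 mL
Volume remaining = 317 − 43.64804 = 273.352 mL
New rate:
Dose = 2.9 mcg/kg/hr × 76.27273 kg = 221.1909 mcg/hr
Rate = 221.1909 mcg/hr ÷ 12.99054 mcg/mL = 17.02708 mL/hr
Time remaining = 273.352 mL ÷ 17.02708 mL/hr = 16.05395 hr

16.1 hours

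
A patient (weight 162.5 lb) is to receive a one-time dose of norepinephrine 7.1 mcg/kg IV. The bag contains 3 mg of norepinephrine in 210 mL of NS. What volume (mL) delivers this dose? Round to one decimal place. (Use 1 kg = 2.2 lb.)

Weight = 162.5 lb ÷ 2.2 lb/kg = 73.86364 kg
Dose = 7.1 mcg/kg × 73.86364 kg = 524.4318 mcg
Concentration = 3 mg ÷ 210 mL = 0.01428571 mg/mL = 14.28571 mcg/mL
Volume = 524.4318 mcg ÷ 14.28571 mcg/mL = 36.71023 mL

36.7 mL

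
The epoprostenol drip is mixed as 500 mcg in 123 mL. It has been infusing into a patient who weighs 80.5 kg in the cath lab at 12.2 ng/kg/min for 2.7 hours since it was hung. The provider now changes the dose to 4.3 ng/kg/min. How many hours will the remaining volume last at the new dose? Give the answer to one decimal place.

Initial rate:
Dose = 12.2 ng/kg/min × 80.5 kg = 982.1 ng/min
982.1 ng/min × 60 min/hr = 58926 ng/hr
Concentration = 500 mcg ÷ 123 mL = 4.065041 mcg/mL = 4065.041 ng/mL
Rate = 58926 ng/hr ÷ 4065.041 ng/mL = 14.4958 mL/hr
Volume infused so far = 14.4958 mL/hr × 2.7 hr = 39.13865 mL
Volume remaining = 123 − 39.13865 = 83.86135 mL
New rate:
Dose = 4.3 ng/kg/min × 80.5 kg = 346.15 ng/min
346.15 ng/min × 60 min/hr = 20769 ng/hr
Rate = 20769 ng/hr ÷ 4065.041 ng/mL = 5.109174 mL/hr
Time remaining = 83.86135 mL ÷ 5.109174 mL/hr = 16.41388 hr

16.4 hours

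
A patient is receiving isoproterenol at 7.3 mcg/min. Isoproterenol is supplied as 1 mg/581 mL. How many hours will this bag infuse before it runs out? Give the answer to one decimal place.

2.3 hours

7.3 mcg/min × 60 min/hr = 438 mcg/hr
Concentration = 1 mg ÷ 581 mL = 0.00172117 mg/mL = 1.72117 mcg/mL
Rate = 438 mcg/hr ÷ 1.72117 mcg/mL = 254.478 mL/hr
Duration = 581 mL ÷ 254.478 mL/hr = 2.283105 hr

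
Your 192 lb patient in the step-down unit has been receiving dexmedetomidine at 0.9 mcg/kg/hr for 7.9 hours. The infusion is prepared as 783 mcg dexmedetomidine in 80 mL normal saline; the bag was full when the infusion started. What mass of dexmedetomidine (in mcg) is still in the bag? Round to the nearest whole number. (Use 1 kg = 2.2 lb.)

Weight = 192 lb ÷ 2.2 lb/kg = 87.27273 kg
Dose = 0.9 mcg/kg/hr × 87.27273 kg = 78.54545 mcg/hr
Concentration = 783 mcg ÷ 80 mL = 9.7875 mcg/mL
Rate = 78.54545 mcg/hr ÷ 9.7875 mcg/mL = 8.025078 mL/hr
Volume infused = 8.025078 mL/hr × 7.9 hr = 63.39812 mL
Volume remaining = 80 − 63.39812 = 16.60188 mL
Drug remaining = 16.60188 mL × 9.7875 mcg/mL = 162.4909 mcg

162 mcg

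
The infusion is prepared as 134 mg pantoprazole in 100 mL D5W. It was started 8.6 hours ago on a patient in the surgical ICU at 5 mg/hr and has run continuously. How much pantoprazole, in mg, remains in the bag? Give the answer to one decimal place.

91.0 mg

Concentration = 134 mg ÷ 100 mL = 1.34 mg/mL
Rate = 5 mg/hr ÷ 1.34 mg/mL = 3.731343 mL/hr
Volume infused = 3.731343 mL/hr × 8.6 hr = 32.08955 mL
Volume remaining = 100 − 32.08955 = 67.91045 mL
Drug remaining = 67.91045 mL × 1.34 mg/mL = 91 mg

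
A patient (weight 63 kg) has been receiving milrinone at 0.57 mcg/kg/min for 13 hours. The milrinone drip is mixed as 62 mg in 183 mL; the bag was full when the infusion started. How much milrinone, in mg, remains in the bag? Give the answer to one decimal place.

34.0 mg

Dose = 0.57 mcg/kg/min × 63 kg = 35.91 mcg/min
35.91 mcg/min × 60 min/hr = 2154.6 mcg/hr
Concentration = 62 mg ÷ 183 mL = 0.3387978 mg/mL = 338.7978 mcg/mL
Rate = 2154.6 mcg/hr ÷ 338.7978 mcg/mL = 6.359545 mL/hr
Volume infused = 6.359545 mL/hr × 13 hr = 82.67409 mL
Volume remaining = 183 − 82.67409 = 100.3259 mL
Drug remaining = 100.3259 mL × 338.7978 mcg/mL = 33990.2 mcg = 33.9902 mg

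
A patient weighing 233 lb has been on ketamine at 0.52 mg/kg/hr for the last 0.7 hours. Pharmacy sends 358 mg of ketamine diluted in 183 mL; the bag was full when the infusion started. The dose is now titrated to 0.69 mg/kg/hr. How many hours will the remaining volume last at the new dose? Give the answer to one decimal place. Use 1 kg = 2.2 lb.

4.4 hours

Initial rate:
Weight = 233 lb ÷ 2.2 lb/kg = 105.9091 kg
Dose = 0.52 mg/kg/hr × 105.9091 kg = 55.07273 mg/hr
Concentration = 358 mg ÷ 183 mL = 1.956284 mg/mL
Rate = 55.07273 mg/hr ÷ 1.956284 mg/mL = 28.1517 mL/hr
Volume infused so far = 28.1517 mL/hr × 0.7 hr = 19.70619 mL
Volume remaining = 183 − 19.70619 = 163.2938 mL
New rate:
Dose = 0.69 mg/kg/hr × 105.9091 kg = 73.07727 mg/hr
Rate = 73.07727 mg/hr ÷ 1.956284 mg/mL = 37.35514 mL/hr
Time remaining = 163.2938 mL ÷ 37.35514 mL/hr = 4.371388 hr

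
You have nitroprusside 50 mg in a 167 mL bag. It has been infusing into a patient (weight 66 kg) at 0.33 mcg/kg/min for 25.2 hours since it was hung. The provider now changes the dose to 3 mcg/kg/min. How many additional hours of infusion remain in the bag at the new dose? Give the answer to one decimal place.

1.4 hours

Initial rate:
Dose = 0.33 mcg/kg/min × 66 kg = 21.78 mcg/min
21.78 mcg/min × 60 min/hr = 1306.8 mcg/hr
Concentration = 50 mg ÷ 167 mL = 0.2994012 mg/mL = 299.4012 mcg/mL
Rate = 1306.8 mcg/hr ÷ 299.4012 mcg/mL = 4.364712 mL/hr
Volume infused so far = 4.364712 mL/hr × 25.2 hr = 109.9907 mL
Volume remaining = 167 − 109.9907 = 57.00926 mL
New rate:
Dose = 3 mcg/kg/min × 66 kg = 198 mcg/min
198 mcg/min × 60 min/hr = 11880 mcg/hr
Rate = 11880 mcg/hr ÷ 299.4012 mcg/mL = 39.6792 mL/hr
Time remaining = 57.00926 mL ÷ 39.6792 mL/hr = 1.436754 hr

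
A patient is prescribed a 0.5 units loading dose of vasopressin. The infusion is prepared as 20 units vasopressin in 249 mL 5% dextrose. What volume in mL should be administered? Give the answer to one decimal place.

Concentration = 20 units ÷ 249 mL = 0.08032129 units/mL
Volume = 0.5 units ÷ 0.08032129 units/mL = 6.225 mL

6.2 mL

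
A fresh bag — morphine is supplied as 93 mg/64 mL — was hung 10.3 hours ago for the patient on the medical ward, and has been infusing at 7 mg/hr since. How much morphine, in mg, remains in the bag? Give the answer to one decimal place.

20.9 mg

Concentration = 93 mg ÷ 64 mL = 1.453125 mg/mL
Rate = 7 mg/hr ÷ 1.453125 mg/mL = 4.817204 mL/hr
Volume infused = 4.817204 mL/hr × 10.3 hr = 49.6172 mL
Volume remaining = 64 − 49.6172 = 14.3828 mL
Drug remaining = 14.3828 mL × 1.453125 mg/mL = 20.9 mg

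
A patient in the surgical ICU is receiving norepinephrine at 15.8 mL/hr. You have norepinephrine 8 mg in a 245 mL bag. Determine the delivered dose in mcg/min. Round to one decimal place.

Concentration = 8 mg ÷ 245 mL = 0.03265306 mg/mL = 32.65306 mcg/mL
Drug rate = 15.8 mL/hr × 32.65306 mcg/mL = 515.9184 mcg/hr
515.9184 mcg/hr ÷ 60 min/hr = 8.598639 mcg/min

8.6 mcg/min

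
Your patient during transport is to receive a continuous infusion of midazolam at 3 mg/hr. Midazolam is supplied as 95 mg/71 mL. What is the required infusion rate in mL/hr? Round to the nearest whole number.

2 mL/hr

Concentration = 95 mg ÷ 71 mL = 1.338028 mg/mL
Rate = 3 mg/hr ÷ 1.338028 mg/mL = 2.242105 mL/hr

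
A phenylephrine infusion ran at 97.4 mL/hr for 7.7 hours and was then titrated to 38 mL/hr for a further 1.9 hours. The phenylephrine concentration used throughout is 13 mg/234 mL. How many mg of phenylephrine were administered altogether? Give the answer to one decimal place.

Concentration = 13 mg ÷ 234 mL = 0.05555556 mg/mL
Stage 1: 97.4 mL/hr × 7.7 hr = 749.98 mL → 749.98 mL × 0.05555556 mg/mL = 41.66556 mg
Stage 2: 38 mL/hr × 1.9 hr = 72.2 mL → 72.2 mL × 0.05555556 mg/mL = 4.011111 mg
Total = 41.66556 + 4.011111 = 45.67667 mg

45.7 mg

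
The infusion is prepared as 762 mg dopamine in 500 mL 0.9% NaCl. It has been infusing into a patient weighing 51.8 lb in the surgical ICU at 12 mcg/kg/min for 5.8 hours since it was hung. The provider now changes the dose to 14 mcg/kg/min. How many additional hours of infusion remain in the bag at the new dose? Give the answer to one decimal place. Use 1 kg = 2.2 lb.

33.6 hours

Initial rate:
Weight = 51.8 lb ÷ 2.2 lb/kg = 23.54545 kg
Dose = 12 mcg/kg/min × 23.54545 kg = 282.5455 mcg/min
282.5455 mcg/min × 60 min/hr = 16952.73 mcg/hr
Concentration = 762 mg ÷ 500 mL = 1.524 mg/mL = 1524 mcg/mL
Rate = 16952.73 mcg/hr ÷ 1524 mcg/mL = 11.12384 mL/hr
Volume infused so far = 11.12384 mL/hr × 5.8 hr = 64.51825 mL
Volume remaining = 500 − 64.51825 = 435.4817 mL
New rate:
Dose = 14 mcg/kg/min × 23.54545 kg = 329.6364 mcg/min
329.6364 mcg/min × 60 min/hr = 19778.18 mcg/hr
Rate = 19778.18 mcg/hr ÷ 1524 mcg/mL = 12.97781 mL/hr
Time remaining = 435.4817 mL ÷ 12.97781 mL/hr = 33.55587 hr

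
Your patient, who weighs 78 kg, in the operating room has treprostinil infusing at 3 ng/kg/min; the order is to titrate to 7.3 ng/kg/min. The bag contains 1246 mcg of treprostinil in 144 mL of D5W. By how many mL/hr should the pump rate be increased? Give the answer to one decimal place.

2.3 mL/hr

At the current dose:
Dose = 3 ng/kg/min × 78 kg = 234 ng/min
234 ng/min × 60 min/hr = 14040 ng/hr
Concentration = 1246 mcg ÷ 144 mL = 8.652778 mcg/mL = 8652.778 ng/mL
Rate = 14040 ng/hr ÷ 8652.778 ng/mL = 1.6226 mL/hr
At the new dose:
Dose = 7.3 ng/kg/min × 78 kg = 569.4 ng/min
569.4 ng/min × 60 min/hr = 34164 ng/hr
Rate = 34164 ng/hr ÷ 8652.778 ng/mL = 3.948327 mL/hr
Change = 3.948327 − 1.6226 = 2.325727 mL/hr → 2.325727 mL/hr increase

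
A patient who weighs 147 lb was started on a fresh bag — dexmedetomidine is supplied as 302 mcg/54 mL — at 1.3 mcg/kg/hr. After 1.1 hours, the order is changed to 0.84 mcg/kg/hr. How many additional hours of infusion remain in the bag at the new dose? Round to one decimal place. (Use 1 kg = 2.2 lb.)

3.7 hours

Initial rate:
Weight = 147 lb ÷ 2.2 lb/kg = 66.81818 kg
Dose = 1.3 mcg/kg/hr × 66.81818 kg = 86.86364 mcg/hr
Concentration = 302 mcg ÷ 54 mL = 5.592593 mcg/mL
Rate = 86.86364 mcg/hr ÷ 5.592593 mcg/mL = 15.53191 mL/hr
Volume infused so far = 15.53191 mL/hr × 1.1 hr = 17.0851 mL
Volume remaining = 54 − 17.0851 = 36.9149 mL
New rate:
Dose = 0.84 mcg/kg/hr × 66.81818 kg = 56.12727 mcg/hr
Rate = 56.12727 mcg/hr ÷ 5.592593 mcg/mL = 10.036 mL/hr
Time remaining = 36.9149 mL ÷ 10.036 mL/hr = 3.678247 hr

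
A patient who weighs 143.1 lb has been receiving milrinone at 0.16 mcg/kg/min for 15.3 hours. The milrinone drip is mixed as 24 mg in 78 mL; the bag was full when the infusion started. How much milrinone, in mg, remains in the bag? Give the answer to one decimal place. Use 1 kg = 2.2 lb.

Weight = 143.1 lb ÷ 2.2 lb/kg = 65.04545 kg
Dose = 0.16 mcg/kg/min × 65.04545 kg = 10.40727 mcg/min
10.40727 mcg/min × 60 min/hr = 624.4364 mcg/hr
Concentration = 24 mg ÷ 78 mL = 0.3076923 mg/mL = 307.6923 mcg/mL
Rate = 624.4364 mcg/hr ÷ 307.6923 mcg/mL = 2.029418 mL/hr
Volume infused = 2.029418 mL/hr × 15.3 hr = 31.0501 mL
Volume remaining = 78 − 31.0501 = 46.9499 mL
Drug remaining = 46.9499 mL × 307.6923 mcg/mL = 14446.12 mcg = 14.44612 mg

14.4 mg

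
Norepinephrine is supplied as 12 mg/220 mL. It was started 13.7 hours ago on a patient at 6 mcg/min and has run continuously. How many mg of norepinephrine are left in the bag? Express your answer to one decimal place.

6 mcg/min × 60 min/hr = 360 mcg/hr
Concentration = 12 mg ÷ 220 mL = 0.05454545 mg/mL = 54.54545 mcg/mL
Rate = 360 mcg/hr ÷ 54.54545 mcg/mL = 6.6 mL/hr
Volume infused = 6.6 mL/hr × 13.7 hr = 90.42 mL
Volume remaining = 220 − 90.42 = 129.58 mL
Drug remaining = 129.58 mL × 54.54545 mcg/mL = 7068 mcg = 7.068 mg

7.1 mg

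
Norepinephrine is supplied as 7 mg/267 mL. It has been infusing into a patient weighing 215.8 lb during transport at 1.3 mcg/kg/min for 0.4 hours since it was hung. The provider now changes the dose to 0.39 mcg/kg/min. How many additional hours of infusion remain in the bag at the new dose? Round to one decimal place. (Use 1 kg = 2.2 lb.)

Initial rate:
Weight = 215.8 lb ÷ 2.2 lb/kg = 98.09091 kg
Dose = 1.3 mcg/kg/min × 98.09091 kg = 127.5182 mcg/min
127.5182 mcg/min × 60 min/hr = 7651.091 mcg/hr
Concentration = 7 mg ÷ 267 mL = 0.02621723 mg/mL = 26.21723 mcg/mL
Rate = 7651.091 mcg/hr ÷ 26.21723 mcg/mL = 291.8345 mL/hr
Volume infused so far = 291.8345 mL/hr × 0.4 hr = 116.7338 mL
Volume remaining = 267 − 116.7338 = 150.2662 mL
New rate:
Dose = 0.39 mcg/kg/min × 98.09091 kg = 38.25545 mcg/min
38.25545 mcg/min × 60 min/hr = 2295.327 mcg/hr
Rate = 2295.327 mcg/hr ÷ 26.21723 mcg/mL = 87.55034 mL/hr
Time remaining = 150.2662 mL ÷ 87.55034 mL/hr = 1.716341 hr

1.7 hours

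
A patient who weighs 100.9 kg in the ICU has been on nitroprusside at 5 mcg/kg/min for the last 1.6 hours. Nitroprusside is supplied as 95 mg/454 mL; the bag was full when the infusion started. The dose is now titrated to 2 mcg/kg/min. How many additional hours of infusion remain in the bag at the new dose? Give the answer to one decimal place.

3.8 hours

Initial rate:
Dose = 5 mcg/kg/min × 100.9 kg = 504.5 mcg/min
504.5 mcg/min × 60 min/hr = 30270 mcg/hr
Concentration = 95 mg ÷ 454 mL = 0.2092511 mg/mL = 209.2511 mcg/mL
Rate = 30270 mcg/hr ÷ 209.2511 mcg/mL = 144.6587 mL/hr
Volume infused so far = 144.6587 mL/hr × 1.6 hr = 231.454 mL
Volume remaining = 454 − 231.454 = 222.546 mL
New rate:
Dose = 2 mcg/kg/min × 100.9 kg = 201.8 mcg/min
201.8 mcg/min × 60 min/hr = 12108 mcg/hr
Rate = 12108 mcg/hr ÷ 209.2511 mcg/mL = 57.86349 mL/hr
Time remaining = 222.546 mL ÷ 57.86349 mL/hr = 3.846052 hr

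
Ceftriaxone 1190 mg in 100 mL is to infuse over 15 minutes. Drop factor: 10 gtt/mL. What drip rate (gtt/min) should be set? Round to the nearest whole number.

100 mL ÷ (15 min) = 6.666667 mL/min
6.666667 mL/min × 10 gtt/mL = 66.66667 gtt/min

67 gtt/min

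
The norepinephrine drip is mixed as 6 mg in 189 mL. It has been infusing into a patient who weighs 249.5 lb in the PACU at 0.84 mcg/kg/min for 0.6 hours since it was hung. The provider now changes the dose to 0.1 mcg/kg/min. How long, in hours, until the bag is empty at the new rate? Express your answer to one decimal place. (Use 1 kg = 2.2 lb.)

3.8 hours

Initial rate:
Weight = 249.5 lb ÷ 2.2 lb/kg = 113.4091 kg
Dose = 0.84 mcg/kg/min × 113.4091 kg = 95.26364 mcg/min
95.26364 mcg/min × 60 min/hr = 5715.818 mcg/hr
Concentration = 6 mg ÷ 189 mL = 0.03174603 mg/mL = 31.74603 mcg/mL
Rate = 5715.818 mcg/hr ÷ 31.74603 mcg/mL = 180.0483 mL/hr
Volume infused so far = 180.0483 mL/hr × 0.6 hr = 108.029 mL
Volume remaining = 189 − 108.029 = 80.97104 mL
New rate:
Dose = 0.1 mcg/kg/min × 113.4091 kg = 11.34091 mcg/min
11.34091 mcg/min × 60 min/hr = 680.4545 mcg/hr
Rate = 680.4545 mcg/hr ÷ 31.74603 mcg/mL = 21.43432 mL/hr
Time remaining = 80.97104 mL ÷ 21.43432 mL/hr = 3.777635 hr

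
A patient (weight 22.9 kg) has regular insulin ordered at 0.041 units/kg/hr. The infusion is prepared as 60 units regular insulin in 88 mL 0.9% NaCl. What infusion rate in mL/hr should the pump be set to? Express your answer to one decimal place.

1.4 mL/hr

Dose = 0.041 units/kg/hr × 22.9 kg = 0.9389 units/hr
Concentration = 60 units ÷ 88 mL = 0.6818182 units/mL
Rate = 0.9389 units/hr ÷ 0.6818182 units/mL = 1.377053 mL/hr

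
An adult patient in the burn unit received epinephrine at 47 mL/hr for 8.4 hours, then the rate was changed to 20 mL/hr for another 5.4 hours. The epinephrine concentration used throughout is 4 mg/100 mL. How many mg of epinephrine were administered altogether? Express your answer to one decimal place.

Concentration = 4 mg ÷ 100 mL = 0.04 mg/mL
Stage 1: 47 mL/hr × 8.4 hr = 394.8 mL → 394.8 mL × 0.04 mg/mL = 15.792 mg
Stage 2: 20 mL/hr × 5.4 hr = 108 mL → 108 mL × 0.04 mg/mL = 4.32 mg
Total = 15.792 + 4.32 = 20.112 mg

20.1 mg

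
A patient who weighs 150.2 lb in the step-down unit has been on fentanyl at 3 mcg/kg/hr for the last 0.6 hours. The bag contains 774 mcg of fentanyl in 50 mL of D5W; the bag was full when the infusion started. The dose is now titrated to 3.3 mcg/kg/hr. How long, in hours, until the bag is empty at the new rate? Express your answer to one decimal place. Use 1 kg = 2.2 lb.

Initial rate:
Weight = 150.2 lb ÷ 2.2 lb/kg = 68.27273 kg
Dose = 3 mcg/kg/hr × 68.27273 kg = 204.8182 mcg/hr
Concentration = 774 mcg ÷ 50 mL = 15.48 mcg/mL
Rate = 204.8182 mcg/hr ÷ 15.48 mcg/mL = 13.23115 mL/hr
Volume infused so far = 13.23115 mL/hr × 0.6 hr = 7.938689 mL
Volume remaining = 50 − 7.938689 = 42.06131 mL
New rate:
Dose = 3.3 mcg/kg/hr × 68.27273 kg = 225.3 mcg/hr
Rate = 225.3 mcg/hr ÷ 15.48 mcg/mL = 14.55426 mL/hr
Time remaining = 42.06131 mL ÷ 14.55426 mL/hr = 2.889965 hr

2.9 hours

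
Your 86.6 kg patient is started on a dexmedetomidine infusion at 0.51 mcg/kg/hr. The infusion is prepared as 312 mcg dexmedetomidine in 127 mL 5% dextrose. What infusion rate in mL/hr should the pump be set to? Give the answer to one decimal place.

18.0 mL/hr

Dose = 0.51 mcg/kg/hr × 86.6 kg = 44.166 mcg/hr
Concentration = 312 mcg ÷ 127 mL = 2.456693 mcg/mL
Rate = 44.166 mcg/hr ÷ 2.456693 mcg/mL = 17.97783 mL/hr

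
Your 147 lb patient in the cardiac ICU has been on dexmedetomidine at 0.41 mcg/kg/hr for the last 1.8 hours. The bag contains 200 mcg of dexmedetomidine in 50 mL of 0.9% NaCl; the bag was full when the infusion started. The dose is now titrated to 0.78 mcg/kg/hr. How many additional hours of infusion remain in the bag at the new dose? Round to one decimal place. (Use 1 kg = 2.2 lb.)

Initial rate:
Weight = 147 lb ÷ 2.2 lb/kg = 66.81818 kg
Dose = 0.41 mcg/kg/hr × 66.81818 kg = 27.39545 mcg/hr
Concentration = 200 mcg ÷ 50 mL = 4 mcg/mL
Rate = 27.39545 mcg/hr ÷ 4 mcg/mL = 6.848864 mL/hr
Volume infused so far = 6.848864 mL/hr × 1.8 hr = 12.32795 mL
Volume remaining = 50 − 12.32795 = 37.67205 mL
New rate:
Dose = 0.78 mcg/kg/hr × 66.81818 kg = 52.11818 mcg/hr
Rate = 52.11818 mcg/hr ÷ 4 mcg/mL = 13.02955 mL/hr
Time remaining = 37.67205 mL ÷ 13.02955 mL/hr = 2.891279 hr

2.9 hours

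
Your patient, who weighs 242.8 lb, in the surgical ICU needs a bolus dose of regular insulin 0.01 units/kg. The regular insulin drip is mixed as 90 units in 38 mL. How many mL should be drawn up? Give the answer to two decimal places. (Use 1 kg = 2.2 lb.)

Weight = 242.8 lb ÷ 2.2 lb/kg = 110.3636 kg
Dose = 0.01 units/kg × 110.3636 kg = 1.103636 units
Concentration = 90 units ÷ 38 mL = 2.368421 units/mL
Volume = 1.103636 units ÷ 2.368421 units/mL = 0.4659798 mL

0.47 mL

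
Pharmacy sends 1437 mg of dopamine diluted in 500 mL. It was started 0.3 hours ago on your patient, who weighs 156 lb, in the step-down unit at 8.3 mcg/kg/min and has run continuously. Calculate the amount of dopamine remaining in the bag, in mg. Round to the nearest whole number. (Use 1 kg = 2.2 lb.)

Weight = 156 lb ÷ 2.2 lb/kg = 70.90909 kg
Dose = 8.3 mcg/kg/min × 70.90909 kg = 588.5455 mcg/min
588.5455 mcg/min × 60 min/hr = 35312.73 mcg/hr
Concentration = 1437 mg ÷ 500 mL = 2.874 mg/mL = 2874 mcg/mL
Rate = 35312.73 mcg/hr ÷ 2874 mcg/mL = 12.28696 mL/hr
Volume infused = 12.28696 mL/hr × 0.3 hr = 3.686088 mL
Volume remaining = 500 − 3.686088 = 496.3139 mL
Drug remaining = 496.3139 mL × 2874 mcg/mL = 1426406 mcg = 1426.406 mg

1426 mg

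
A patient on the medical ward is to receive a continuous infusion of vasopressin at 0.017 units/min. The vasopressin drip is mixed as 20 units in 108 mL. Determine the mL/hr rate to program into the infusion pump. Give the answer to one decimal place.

5.5 mL/hr

0.017 units/min × 60 min/hr = 1.02 units/hr
Concentration = 20 units ÷ 108 mL = 0.1851852 units/mL
Rate = 1.02 units/hr ÷ 0.1851852 units/mL = 5.508 mL/hr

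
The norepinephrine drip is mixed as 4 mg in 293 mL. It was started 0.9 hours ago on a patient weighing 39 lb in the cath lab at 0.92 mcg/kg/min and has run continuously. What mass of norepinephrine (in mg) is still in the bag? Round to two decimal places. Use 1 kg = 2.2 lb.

3.12 mg

Weight = 39 lb ÷ 2.2 lb/kg = 17.72727 kg
Dose = 0.92 mcg/kg/min × 17.72727 kg = 16.30909 mcg/min
16.30909 mcg/min × 60 min/hr = 978.5455 mcg/hr
Concentration = 4 mg ÷ 293 mL = 0.01365188 mg/mL = 13.65188 mcg/mL
Rate = 978.5455 mcg/hr ÷ 13.65188 mcg/mL = 71.67845 mL/hr
Volume infused = 71.67845 mL/hr × 0.9 hr = 64.51061 mL
Volume remaining = 293 − 64.51061 = 228.4894 mL
Drug remaining = 228.4894 mL × 13.65188 mcg/mL = 3119.309 mcg = 3.119309 mg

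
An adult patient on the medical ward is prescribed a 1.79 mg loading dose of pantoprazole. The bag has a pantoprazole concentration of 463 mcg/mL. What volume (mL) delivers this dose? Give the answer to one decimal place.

3.9 mL

Concentration = 463 mcg/mL = 0.463 mg/mL
Volume = 1.79 mg ÷ 0.463 mg/mL = 3.866091 mL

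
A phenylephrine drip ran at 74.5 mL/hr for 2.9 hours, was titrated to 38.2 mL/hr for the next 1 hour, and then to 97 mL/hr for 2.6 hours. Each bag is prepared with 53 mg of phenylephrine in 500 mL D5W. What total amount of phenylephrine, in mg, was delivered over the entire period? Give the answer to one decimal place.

Concentration = 53 mg ÷ 500 mL = 0.106 mg/mL
Stage 1: 74.5 mL/hr × 2.9 hr = 216.05 mL → 216.05 mL × 0.106 mg/mL = 22.9013 mg
Stage 2: 38.2 mL/hr × 1 hr = 38.2 mL → 38.2 mL × 0.106 mg/mL = 4.0492 mg
Stage 3: 97 mL/hr × 2.6 hr = 252.2 mL → 252.2 mL × 0.106 mg/mL = 26.7332 mg
Total = 22.9013 + 4.0492 + 26.7332 = 53.6837 mg

53.7 mg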